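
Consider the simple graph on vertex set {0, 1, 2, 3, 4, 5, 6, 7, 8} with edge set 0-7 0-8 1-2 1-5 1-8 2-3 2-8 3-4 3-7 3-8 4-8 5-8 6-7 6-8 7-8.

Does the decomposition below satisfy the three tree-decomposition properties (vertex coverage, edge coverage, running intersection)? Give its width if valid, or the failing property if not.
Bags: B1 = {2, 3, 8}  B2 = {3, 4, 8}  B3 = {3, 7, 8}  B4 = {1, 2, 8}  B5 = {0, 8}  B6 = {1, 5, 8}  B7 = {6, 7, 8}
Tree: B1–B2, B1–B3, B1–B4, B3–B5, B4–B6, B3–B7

No — edge (7,0) lies in no bag.

A tree decomposition must satisfy three properties: every vertex lies in some bag; for every edge, both endpoints lie together in some bag; and for every vertex, the bags containing it form a connected subtree. Here edge (7,0) lies in no bag, so the decomposition is invalid.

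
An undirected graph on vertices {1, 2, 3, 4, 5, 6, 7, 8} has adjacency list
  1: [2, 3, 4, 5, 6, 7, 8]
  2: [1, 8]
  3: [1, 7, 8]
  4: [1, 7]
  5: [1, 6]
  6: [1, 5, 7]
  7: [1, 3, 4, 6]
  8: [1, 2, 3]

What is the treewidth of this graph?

2

A width-2 tree decomposition is:
Bags: B1 = {1, 6, 7}  B2 = {1, 3, 7}  B3 = {1, 3, 8}  B4 = {1, 4, 7}  B5 = {1, 2, 8}  B6 = {1, 5, 6}
Tree: B1–B2, B2–B3, B2–B4, B3–B5, B1–B6
The largest bag has 3 vertices, giving width 2; this decomposition certifies tw(G) ≤ 2. Conversely, {1, 2, 8} is a clique of size 3, and the vertices of any clique must share a bag in every tree decomposition; so some bag has ≥ 3 vertices and tw(G) ≥ 2. Hence tw(G) = 2 exactly.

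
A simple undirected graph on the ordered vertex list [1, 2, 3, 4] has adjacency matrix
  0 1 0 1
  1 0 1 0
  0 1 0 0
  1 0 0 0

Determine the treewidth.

A width-1 tree decomposition is:
Bags: B1 = {2, 3}  B2 = {1, 2}  B3 = {1, 4}
Tree: B1–B2, B2–B3
The largest bag has 2 vertices, giving width 1; this decomposition certifies tw(G) ≤ 1. Since G has at least one edge (e.g. 3–2), it is not an edgeless graph, so tw(G) ≥ 1. Hence tw(G) = 1 exactly.

1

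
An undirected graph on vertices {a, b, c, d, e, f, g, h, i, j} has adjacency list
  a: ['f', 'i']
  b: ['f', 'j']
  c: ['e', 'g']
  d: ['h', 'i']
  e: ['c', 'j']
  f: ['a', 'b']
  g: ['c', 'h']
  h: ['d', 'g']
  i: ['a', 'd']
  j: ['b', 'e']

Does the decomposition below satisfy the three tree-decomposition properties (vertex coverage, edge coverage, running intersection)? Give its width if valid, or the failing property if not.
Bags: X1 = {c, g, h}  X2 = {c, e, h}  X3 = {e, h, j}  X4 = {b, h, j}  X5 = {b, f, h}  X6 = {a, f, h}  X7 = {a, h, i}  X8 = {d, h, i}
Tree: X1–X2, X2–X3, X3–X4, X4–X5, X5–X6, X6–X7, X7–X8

Yes; width 2.

Every vertex of G appears in some bag (union = {a, b, c, d, e, f, g, h, i, j}); every edge is covered by a bag; and for each vertex v the set of bags containing v is connected in the bag tree. The decomposition is therefore valid. The largest bag has 3 vertices, so the width is 2.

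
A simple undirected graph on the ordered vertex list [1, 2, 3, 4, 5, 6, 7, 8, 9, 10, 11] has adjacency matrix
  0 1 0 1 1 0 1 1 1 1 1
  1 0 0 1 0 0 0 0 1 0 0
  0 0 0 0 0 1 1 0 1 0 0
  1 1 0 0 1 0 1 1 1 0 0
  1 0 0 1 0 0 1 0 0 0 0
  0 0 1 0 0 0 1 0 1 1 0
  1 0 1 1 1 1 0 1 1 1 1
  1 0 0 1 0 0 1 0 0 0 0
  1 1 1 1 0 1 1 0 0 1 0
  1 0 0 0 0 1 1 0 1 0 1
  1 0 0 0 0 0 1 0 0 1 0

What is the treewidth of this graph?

3

A width-3 tree decomposition is:
Bags: B1 = {1, 4, 5, 7}  B2 = {1, 4, 7, 9}  B3 = {1, 7, 9, 10}  B4 = {6, 7, 9, 10}  B5 = {1, 2, 4, 9}  B6 = {1, 4, 7, 8}  B7 = {3, 6, 7, 9}  B8 = {1, 7, 10, 11}
Tree: B1–B2, B2–B3, B3–B4, B2–B5, B2–B6, B4–B7, B3–B8
Each bag holds 4 vertices, so the decomposition has width 3, which upper-bounds the treewidth. For the lower bound, the 4 vertices {1, 2, 4, 9} are pairwise adjacent, and any tree decomposition puts a clique entirely inside one bag — forcing width ≥ 3. The upper and lower bounds meet at 3, so that is the treewidth.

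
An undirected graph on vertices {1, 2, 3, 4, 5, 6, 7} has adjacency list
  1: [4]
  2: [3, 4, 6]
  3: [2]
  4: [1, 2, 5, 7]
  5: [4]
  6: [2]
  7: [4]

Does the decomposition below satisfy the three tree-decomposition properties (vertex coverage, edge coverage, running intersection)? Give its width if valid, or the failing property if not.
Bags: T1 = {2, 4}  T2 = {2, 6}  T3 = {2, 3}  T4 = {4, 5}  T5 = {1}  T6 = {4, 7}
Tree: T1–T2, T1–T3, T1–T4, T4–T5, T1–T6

A tree decomposition must satisfy three properties: every vertex lies in some bag; for every edge, both endpoints lie together in some bag; and for every vertex, the bags containing it form a connected subtree. Here edge (4,1) lies in no bag, so the decomposition is invalid.

No — edge (4,1) lies in no bag.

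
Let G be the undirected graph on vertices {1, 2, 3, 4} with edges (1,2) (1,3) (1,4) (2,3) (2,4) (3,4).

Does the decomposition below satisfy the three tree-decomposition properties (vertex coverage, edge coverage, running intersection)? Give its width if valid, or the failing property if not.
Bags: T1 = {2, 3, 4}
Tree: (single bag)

No — vertex 1 appears in no bag.

A tree decomposition must satisfy three properties: every vertex lies in some bag; for every edge, both endpoints lie together in some bag; and for every vertex, the bags containing it form a connected subtree. Here vertex 1 appears in no bag, so the decomposition is invalid.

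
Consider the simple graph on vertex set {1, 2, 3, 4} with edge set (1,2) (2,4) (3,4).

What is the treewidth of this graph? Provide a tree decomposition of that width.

The largest bag has 2 vertices, giving width 1; this decomposition certifies tw(G) ≤ 1. Since G has at least one edge (e.g. 1–2), it is not an edgeless graph, so tw(G) ≥ 1. Hence tw(G) = 1 exactly.

Treewidth 1.
One optimal decomposition is:
Bags: B1 = {1, 2}  B2 = {2, 4}  B3 = {3, 4}
Tree: B1–B2, B2–B3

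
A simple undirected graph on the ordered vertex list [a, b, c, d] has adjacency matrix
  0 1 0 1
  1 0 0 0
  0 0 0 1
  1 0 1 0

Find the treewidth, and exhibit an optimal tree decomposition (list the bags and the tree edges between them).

Treewidth 1.
One optimal decomposition is:
Bags: B1 = {c, d}  B2 = {a, d}  B3 = {a, b}
Tree: B1–B2, B2–B3

Every bag has size at most 2, so the width is 2 − 1 = 1 and tw(G) ≤ 1. Since G has at least one edge (e.g. c–d), it is not an edgeless graph, so tw(G) ≥ 1. The upper and lower bounds meet at 1, so that is the treewidth.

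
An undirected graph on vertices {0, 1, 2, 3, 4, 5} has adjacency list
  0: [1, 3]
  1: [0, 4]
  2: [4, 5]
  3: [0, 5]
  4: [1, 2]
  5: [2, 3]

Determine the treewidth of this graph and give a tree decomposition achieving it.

Each bag holds 3 vertices, so the decomposition has width 2, which upper-bounds the treewidth. For the lower bound, G contains the cycle 2–5–3–0–1–4–2, so G is not a forest; only forests have treewidth ≤ 1, hence tw(G) ≥ 2. The upper and lower bounds meet at 2, so that is the treewidth.

Treewidth 2.
Bags: B1 = {2, 3, 5}  B2 = {0, 2, 3}  B3 = {0, 1, 2}  B4 = {1, 2, 4}
Tree: B1–B2, B2–B3, B3–B4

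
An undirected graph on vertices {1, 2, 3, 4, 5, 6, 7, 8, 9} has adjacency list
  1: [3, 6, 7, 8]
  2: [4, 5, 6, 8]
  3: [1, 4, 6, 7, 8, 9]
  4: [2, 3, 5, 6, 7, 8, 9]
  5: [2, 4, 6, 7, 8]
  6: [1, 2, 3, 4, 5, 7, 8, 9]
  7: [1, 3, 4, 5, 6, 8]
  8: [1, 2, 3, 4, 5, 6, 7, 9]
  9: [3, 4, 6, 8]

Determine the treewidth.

A width-4 tree decomposition is:
Bags: B1 = {4, 5, 6, 7, 8}  B2 = {3, 4, 6, 7, 8}  B3 = {1, 3, 6, 7, 8}  B4 = {2, 4, 5, 6, 8}  B5 = {3, 4, 6, 8, 9}
Tree: B1–B2, B2–B3, B1–B4, B2–B5
Every bag has size at most 5, so the width is 5 − 1 = 4 and tw(G) ≤ 4. On the other hand G contains the 5-clique {1, 3, 6, 7, 8}. A clique must lie in a single bag of any decomposition, so no decomposition can have width below 4. Hence tw(G) = 4 exactly.

4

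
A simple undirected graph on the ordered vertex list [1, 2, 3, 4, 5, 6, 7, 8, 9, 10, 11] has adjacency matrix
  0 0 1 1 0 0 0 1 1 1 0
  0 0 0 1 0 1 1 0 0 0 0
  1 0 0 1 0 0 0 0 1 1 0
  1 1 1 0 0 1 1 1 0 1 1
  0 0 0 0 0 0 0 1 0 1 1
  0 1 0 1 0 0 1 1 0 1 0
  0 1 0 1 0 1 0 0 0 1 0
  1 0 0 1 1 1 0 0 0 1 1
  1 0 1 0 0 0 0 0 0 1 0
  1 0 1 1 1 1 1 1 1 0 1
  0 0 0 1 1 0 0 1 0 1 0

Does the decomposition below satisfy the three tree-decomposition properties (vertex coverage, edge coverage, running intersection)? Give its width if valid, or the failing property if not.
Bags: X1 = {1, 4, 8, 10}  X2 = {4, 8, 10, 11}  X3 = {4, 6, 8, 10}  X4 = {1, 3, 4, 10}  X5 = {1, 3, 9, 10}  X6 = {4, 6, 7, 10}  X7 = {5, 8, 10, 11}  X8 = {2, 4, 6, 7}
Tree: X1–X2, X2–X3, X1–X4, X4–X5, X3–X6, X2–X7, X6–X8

Yes; width 3.

Checking the three conditions: (i) the bags cover all of {1, 2, 3, 4, 5, 6, 7, 8, 9, 10, 11}; (ii) for each edge, some bag contains both endpoints; (iii) the bags containing any fixed vertex form a subtree. All hold, so the decomposition is valid with width 4 − 1 = 3.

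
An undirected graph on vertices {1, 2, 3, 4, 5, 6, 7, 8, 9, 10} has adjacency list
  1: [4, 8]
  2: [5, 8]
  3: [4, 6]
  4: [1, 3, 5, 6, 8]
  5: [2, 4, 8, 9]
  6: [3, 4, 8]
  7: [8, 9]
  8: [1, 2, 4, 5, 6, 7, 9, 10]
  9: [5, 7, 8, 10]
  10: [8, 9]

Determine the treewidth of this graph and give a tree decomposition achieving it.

Treewidth 2.
One such decomposition:
Bags: B1 = {1, 4, 8}  B2 = {4, 5, 8}  B3 = {2, 5, 8}  B4 = {4, 6, 8}  B5 = {5, 8, 9}  B6 = {3, 4, 6}  B7 = {7, 8, 9}  B8 = {8, 9, 10}
Tree: B1–B2, B2–B3, B1–B4, B2–B5, B4–B6, B5–B7, B5–B8

Each bag holds 3 vertices, so the decomposition has width 2, which upper-bounds the treewidth. On the other hand G contains the 3-clique {2, 5, 8}. A clique must lie in a single bag of any decomposition, so no decomposition can have width below 2. Therefore the treewidth is 2.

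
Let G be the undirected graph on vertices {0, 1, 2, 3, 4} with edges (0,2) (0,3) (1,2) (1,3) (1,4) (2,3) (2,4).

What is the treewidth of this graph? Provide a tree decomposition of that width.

Treewidth 2.
Bags: B1 = {1, 2, 4}  B2 = {1, 2, 3}  B3 = {0, 2, 3}
Tree: B1–B2, B2–B3

Every bag has size at most 3, so the width is 3 − 1 = 2 and tw(G) ≤ 2. For the lower bound, the 3 vertices {0, 2, 3} are pairwise adjacent, and any tree decomposition puts a clique entirely inside one bag — forcing width ≥ 2. Combining the bounds, tw(G) = 2.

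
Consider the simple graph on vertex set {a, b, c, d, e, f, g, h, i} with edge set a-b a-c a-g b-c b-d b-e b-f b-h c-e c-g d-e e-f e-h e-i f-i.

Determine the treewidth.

2

A width-2 tree decomposition is:
Bags: B1 = {b, c, e}  B2 = {a, b, c}  B3 = {a, c, g}  B4 = {b, d, e}  B5 = {b, e, h}  B6 = {b, e, f}  B7 = {e, f, i}
Tree: B1–B2, B2–B3, B1–B4, B1–B5, B1–B6, B6–B7
Each bag holds 3 vertices, so the decomposition has width 2, which upper-bounds the treewidth. Conversely, {a, c, g} is a clique of size 3, and the vertices of any clique must share a bag in every tree decomposition; so some bag has ≥ 3 vertices and tw(G) ≥ 2. Hence tw(G) = 2 exactly.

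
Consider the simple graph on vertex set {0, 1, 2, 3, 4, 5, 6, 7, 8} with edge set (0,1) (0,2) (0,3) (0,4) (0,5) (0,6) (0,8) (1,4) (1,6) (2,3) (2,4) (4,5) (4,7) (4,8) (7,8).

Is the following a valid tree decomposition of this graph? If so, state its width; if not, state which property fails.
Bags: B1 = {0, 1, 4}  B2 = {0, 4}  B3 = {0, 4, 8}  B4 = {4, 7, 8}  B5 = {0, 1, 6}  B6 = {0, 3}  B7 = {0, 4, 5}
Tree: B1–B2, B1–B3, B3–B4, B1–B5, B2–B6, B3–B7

No — vertex 2 appears in no bag.

A tree decomposition must satisfy three properties: every vertex lies in some bag; for every edge, both endpoints lie together in some bag; and for every vertex, the bags containing it form a connected subtree. Here vertex 2 appears in no bag, so the decomposition is invalid.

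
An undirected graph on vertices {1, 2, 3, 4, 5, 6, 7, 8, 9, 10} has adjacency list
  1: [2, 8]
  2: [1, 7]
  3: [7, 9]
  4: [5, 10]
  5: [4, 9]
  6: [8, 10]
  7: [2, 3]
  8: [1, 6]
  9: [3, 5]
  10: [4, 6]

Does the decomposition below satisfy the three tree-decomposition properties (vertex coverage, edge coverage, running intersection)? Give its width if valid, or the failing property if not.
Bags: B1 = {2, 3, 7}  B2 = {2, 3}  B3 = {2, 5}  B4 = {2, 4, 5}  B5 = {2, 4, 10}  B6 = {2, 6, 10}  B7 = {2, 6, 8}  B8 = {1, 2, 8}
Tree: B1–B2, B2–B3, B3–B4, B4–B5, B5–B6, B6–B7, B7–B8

A tree decomposition must satisfy three properties: every vertex lies in some bag; for every edge, both endpoints lie together in some bag; and for every vertex, the bags containing it form a connected subtree. Here vertex 9 appears in no bag, so the decomposition is invalid.

No — vertex 9 appears in no bag.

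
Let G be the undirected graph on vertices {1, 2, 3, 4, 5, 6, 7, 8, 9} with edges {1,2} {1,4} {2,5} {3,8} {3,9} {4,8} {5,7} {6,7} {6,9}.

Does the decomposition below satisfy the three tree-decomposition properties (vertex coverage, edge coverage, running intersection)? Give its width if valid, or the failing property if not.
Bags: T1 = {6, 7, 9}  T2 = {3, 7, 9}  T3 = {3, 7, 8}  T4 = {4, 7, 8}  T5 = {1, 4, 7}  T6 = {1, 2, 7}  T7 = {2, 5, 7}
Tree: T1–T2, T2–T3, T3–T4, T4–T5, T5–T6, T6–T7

Yes; width 2.

Vertex coverage: the bags together contain {1, 2, 3, 4, 5, 6, 7, 8, 9}, the full vertex set. Edge coverage: each edge of G has both endpoints in at least one bag. Running intersection: for every vertex, the bags containing it form a connected subtree. All three properties hold, so this is a valid tree decomposition of width max|bag| − 1 = 2, and hence tw(G) ≤ 2.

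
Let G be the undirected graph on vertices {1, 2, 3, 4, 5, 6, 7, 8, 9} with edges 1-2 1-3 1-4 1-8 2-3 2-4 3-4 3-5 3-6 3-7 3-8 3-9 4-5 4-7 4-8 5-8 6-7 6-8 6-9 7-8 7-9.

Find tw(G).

A width-3 tree decomposition is:
Bags: B1 = {3, 6, 7, 8}  B2 = {3, 4, 7, 8}  B3 = {3, 4, 5, 8}  B4 = {3, 6, 7, 9}  B5 = {1, 3, 4, 8}  B6 = {1, 2, 3, 4}
Tree: B1–B2, B2–B3, B1–B4, B2–B5, B5–B6
The largest bag has 4 vertices, giving width 3; this decomposition certifies tw(G) ≤ 3. Conversely, {3, 6, 7, 9} is a clique of size 4, and the vertices of any clique must share a bag in every tree decomposition; so some bag has ≥ 4 vertices and tw(G) ≥ 3. Therefore the treewidth is 3.

3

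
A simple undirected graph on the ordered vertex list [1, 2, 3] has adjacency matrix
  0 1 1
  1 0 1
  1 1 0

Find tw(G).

A width-2 tree decomposition is:
Bags: B1 = {1, 2, 3}
Tree: (single bag)
With just one bag of size 3, the width is 3 − 1 = 2, so tw(G) ≤ 2. Conversely, {1, 2, 3} is a clique of size 3, and the vertices of any clique must share a bag in every tree decomposition; so some bag has ≥ 3 vertices and tw(G) ≥ 2. Therefore the treewidth is 2.

2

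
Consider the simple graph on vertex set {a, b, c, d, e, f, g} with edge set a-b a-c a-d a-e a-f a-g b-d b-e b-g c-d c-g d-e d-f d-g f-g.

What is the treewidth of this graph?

3

A width-3 tree decomposition is:
Bags: B1 = {a, b, d, e}  B2 = {a, b, d, g}  B3 = {a, c, d, g}  B4 = {a, d, f, g}
Tree: B1–B2, B2–B3, B3–B4
Every bag has size at most 4, so the width is 4 − 1 = 3 and tw(G) ≤ 3. Conversely, {a, c, d, g} is a clique of size 4, and the vertices of any clique must share a bag in every tree decomposition; so some bag has ≥ 4 vertices and tw(G) ≥ 3. Therefore the treewidth is 3.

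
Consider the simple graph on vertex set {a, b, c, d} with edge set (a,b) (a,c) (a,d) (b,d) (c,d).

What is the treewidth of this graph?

A width-2 tree decomposition is:
Bags: B1 = {a, b, d}  B2 = {a, c, d}
Tree: B1–B2
Each bag holds 3 vertices, so the decomposition has width 2, which upper-bounds the treewidth. Conversely, {a, c, d} is a clique of size 3, and the vertices of any clique must share a bag in every tree decomposition; so some bag has ≥ 3 vertices and tw(G) ≥ 2. Combining the bounds, tw(G) = 2.

2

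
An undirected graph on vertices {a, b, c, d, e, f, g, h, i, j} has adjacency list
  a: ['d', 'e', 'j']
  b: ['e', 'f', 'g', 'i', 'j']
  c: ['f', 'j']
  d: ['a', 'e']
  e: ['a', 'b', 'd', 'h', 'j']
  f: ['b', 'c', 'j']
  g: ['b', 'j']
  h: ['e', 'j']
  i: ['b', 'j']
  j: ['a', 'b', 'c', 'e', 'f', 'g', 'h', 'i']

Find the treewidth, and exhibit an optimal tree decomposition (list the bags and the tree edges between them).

Each bag holds 3 vertices, so the decomposition has width 2, which upper-bounds the treewidth. For the lower bound, the 3 vertices {a, d, e} are pairwise adjacent, and any tree decomposition puts a clique entirely inside one bag — forcing width ≥ 2. Combining the bounds, tw(G) = 2.

Treewidth 2.
One optimal decomposition is:
Bags: B1 = {b, e, j}  B2 = {b, f, j}  B3 = {b, g, j}  B4 = {b, i, j}  B5 = {e, h, j}  B6 = {a, e, j}  B7 = {a, d, e}  B8 = {c, f, j}
Tree: B1–B2, B1–B3, B2–B4, B1–B5, B5–B6, B6–B7, B2–B8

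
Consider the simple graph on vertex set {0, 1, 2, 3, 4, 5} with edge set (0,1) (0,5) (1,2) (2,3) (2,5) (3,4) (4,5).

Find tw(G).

2

A width-2 tree decomposition is:
Bags: B1 = {0, 1, 5}  B2 = {1, 2, 5}  B3 = {2, 4, 5}  B4 = {2, 3, 4}
Tree: B1–B2, B2–B3, B3–B4
Every bag has size at most 3, so the width is 3 − 1 = 2 and tw(G) ≤ 2. Since 0–1–2–5–0 is a cycle in G, G is not acyclic. Forests are exactly the graphs of treewidth ≤ 1, so tw(G) ≥ 2. The upper and lower bounds meet at 2, so that is the treewidth.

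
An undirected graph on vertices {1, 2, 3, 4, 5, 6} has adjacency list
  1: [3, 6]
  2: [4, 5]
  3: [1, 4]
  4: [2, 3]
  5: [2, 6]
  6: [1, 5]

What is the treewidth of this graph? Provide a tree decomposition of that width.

Treewidth 2.
Bags: B1 = {1, 3, 4}  B2 = {1, 4, 6}  B3 = {4, 5, 6}  B4 = {2, 4, 5}
Tree: B1–B2, B2–B3, B3–B4

The largest bag has 3 vertices, giving width 2; this decomposition certifies tw(G) ≤ 2. Since 4–3–1–6–5–2–4 is a cycle in G, G is not acyclic. Forests are exactly the graphs of treewidth ≤ 1, so tw(G) ≥ 2. Combining the bounds, tw(G) = 2.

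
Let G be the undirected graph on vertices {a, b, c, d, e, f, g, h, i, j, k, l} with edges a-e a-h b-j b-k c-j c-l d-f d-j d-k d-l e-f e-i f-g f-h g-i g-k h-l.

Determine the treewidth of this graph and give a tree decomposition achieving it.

Each bag holds 4 vertices, so the decomposition has width 3, which upper-bounds the treewidth. For the lower bound: the 4 vertex sets {a,e,i}, {h}, {f}, {d,g,k,l} are disjoint, each induces a connected subgraph, and every pair is joined by at least one edge of G. Contracting each set to a single vertex therefore yields K_{4} as a minor, and since treewidth is minor-monotone, tw(G) ≥ tw(K_{4}) = 3. Hence tw(G) = 3 exactly.

Treewidth 3.
Bags: B1 = {a, e, h, i}  B2 = {e, f, h, i}  B3 = {f, g, h, i}  B4 = {f, g, h, l}  B5 = {d, f, g, l}  B6 = {d, g, k, l}  B7 = {c, d, k, l}  B8 = {c, d, j, k}  B9 = {b, c, j, k}
Tree: B1–B2, B2–B3, B3–B4, B4–B5, B5–B6, B6–B7, B7–B8, B8–B9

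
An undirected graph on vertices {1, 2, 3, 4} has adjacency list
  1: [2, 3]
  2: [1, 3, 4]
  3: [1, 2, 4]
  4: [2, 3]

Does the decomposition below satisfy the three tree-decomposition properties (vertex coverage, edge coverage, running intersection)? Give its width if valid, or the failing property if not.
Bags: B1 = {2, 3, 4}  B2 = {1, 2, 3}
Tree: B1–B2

Every vertex of G appears in some bag (union = {1, 2, 3, 4}); every edge is covered by a bag; and for each vertex v the set of bags containing v is connected in the bag tree. The decomposition is therefore valid. The largest bag has 3 vertices, so the width is 2.

Yes; width 2.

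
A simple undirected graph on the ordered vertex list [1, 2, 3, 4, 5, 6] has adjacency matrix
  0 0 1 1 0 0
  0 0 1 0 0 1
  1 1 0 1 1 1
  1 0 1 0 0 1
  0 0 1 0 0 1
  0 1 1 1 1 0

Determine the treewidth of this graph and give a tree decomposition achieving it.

Treewidth 2.
One such decomposition:
Bags: B1 = {3, 5, 6}  B2 = {3, 4, 6}  B3 = {2, 3, 6}  B4 = {1, 3, 4}
Tree: B1–B2, B1–B3, B2–B4

The largest bag has 3 vertices, giving width 2; this decomposition certifies tw(G) ≤ 2. For the lower bound, the 3 vertices {1, 3, 4} are pairwise adjacent, and any tree decomposition puts a clique entirely inside one bag — forcing width ≥ 2. The upper and lower bounds meet at 2, so that is the treewidth.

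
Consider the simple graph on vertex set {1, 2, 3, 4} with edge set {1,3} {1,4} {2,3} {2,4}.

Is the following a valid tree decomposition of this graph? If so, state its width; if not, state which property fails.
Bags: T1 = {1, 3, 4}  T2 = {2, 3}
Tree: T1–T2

A tree decomposition must satisfy three properties: every vertex lies in some bag; for every edge, both endpoints lie together in some bag; and for every vertex, the bags containing it form a connected subtree. Here edge (4,2) lies in no bag, so the decomposition is invalid.

No — edge (4,2) lies in no bag.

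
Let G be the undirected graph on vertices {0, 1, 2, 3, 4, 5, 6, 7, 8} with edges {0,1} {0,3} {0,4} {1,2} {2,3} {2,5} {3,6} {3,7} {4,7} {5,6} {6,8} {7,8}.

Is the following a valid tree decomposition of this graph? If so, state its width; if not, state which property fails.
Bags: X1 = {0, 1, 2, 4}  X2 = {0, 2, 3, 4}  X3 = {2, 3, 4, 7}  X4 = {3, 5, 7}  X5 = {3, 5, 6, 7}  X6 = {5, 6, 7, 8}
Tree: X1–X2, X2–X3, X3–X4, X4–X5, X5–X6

No — edge (2,5) lies in no bag.

A tree decomposition must satisfy three properties: every vertex lies in some bag; for every edge, both endpoints lie together in some bag; and for every vertex, the bags containing it form a connected subtree. Here edge (2,5) lies in no bag, so the decomposition is invalid.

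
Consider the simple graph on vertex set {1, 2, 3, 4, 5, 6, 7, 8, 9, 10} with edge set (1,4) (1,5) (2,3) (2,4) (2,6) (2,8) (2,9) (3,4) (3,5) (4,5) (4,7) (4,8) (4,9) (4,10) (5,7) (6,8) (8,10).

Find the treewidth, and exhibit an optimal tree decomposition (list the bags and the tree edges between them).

Treewidth 2.
One optimal decomposition is:
Bags: B1 = {2, 3, 4}  B2 = {2, 4, 8}  B3 = {3, 4, 5}  B4 = {4, 8, 10}  B5 = {2, 6, 8}  B6 = {1, 4, 5}  B7 = {4, 5, 7}  B8 = {2, 4, 9}
Tree: B1–B2, B1–B3, B2–B4, B2–B5, B3–B6, B6–B7, B2–B8

The largest bag has 3 vertices, giving width 2; this decomposition certifies tw(G) ≤ 2. Conversely, {1, 4, 5} is a clique of size 3, and the vertices of any clique must share a bag in every tree decomposition; so some bag has ≥ 3 vertices and tw(G) ≥ 2. The upper and lower bounds meet at 2, so that is the treewidth.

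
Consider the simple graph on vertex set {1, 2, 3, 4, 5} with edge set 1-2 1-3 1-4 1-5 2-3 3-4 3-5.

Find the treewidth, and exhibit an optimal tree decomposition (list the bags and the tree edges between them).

Treewidth 2.
One such decomposition:
Bags: B1 = {1, 3, 4}  B2 = {1, 3, 5}  B3 = {1, 2, 3}
Tree: B1–B2, B1–B3

The largest bag has 3 vertices, giving width 2; this decomposition certifies tw(G) ≤ 2. For the lower bound, the 3 vertices {1, 2, 3} are pairwise adjacent, and any tree decomposition puts a clique entirely inside one bag — forcing width ≥ 2. Therefore the treewidth is 2.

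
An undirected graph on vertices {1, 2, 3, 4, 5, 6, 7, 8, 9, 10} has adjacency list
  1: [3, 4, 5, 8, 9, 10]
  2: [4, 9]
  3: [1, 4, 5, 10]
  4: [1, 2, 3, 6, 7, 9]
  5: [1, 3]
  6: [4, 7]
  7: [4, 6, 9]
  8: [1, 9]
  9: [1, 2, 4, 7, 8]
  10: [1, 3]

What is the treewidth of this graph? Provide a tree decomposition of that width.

Treewidth 2.
One such decomposition:
Bags: B1 = {1, 8, 9}  B2 = {1, 4, 9}  B3 = {1, 3, 4}  B4 = {4, 7, 9}  B5 = {2, 4, 9}  B6 = {4, 6, 7}  B7 = {1, 3, 10}  B8 = {1, 3, 5}
Tree: B1–B2, B2–B3, B2–B4, B4–B5, B4–B6, B3–B7, B3–B8

The largest bag has 3 vertices, giving width 2; this decomposition certifies tw(G) ≤ 2. On the other hand G contains the 3-clique {1, 8, 9}. A clique must lie in a single bag of any decomposition, so no decomposition can have width below 2. Therefore the treewidth is 2.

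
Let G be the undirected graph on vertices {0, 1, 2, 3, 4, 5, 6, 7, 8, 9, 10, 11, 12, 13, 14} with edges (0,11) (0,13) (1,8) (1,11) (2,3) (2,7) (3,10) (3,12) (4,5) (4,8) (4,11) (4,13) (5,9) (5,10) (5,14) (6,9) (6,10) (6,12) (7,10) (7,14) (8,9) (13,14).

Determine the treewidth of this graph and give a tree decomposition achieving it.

Treewidth 3.
One optimal decomposition is:
Bags: B1 = {0, 1, 8, 11}  B2 = {0, 4, 8, 11}  B3 = {0, 4, 8, 13}  B4 = {4, 8, 9, 13}  B5 = {4, 5, 9, 13}  B6 = {5, 9, 13, 14}  B7 = {5, 6, 9, 14}  B8 = {5, 6, 10, 14}  B9 = {6, 7, 10, 14}  B10 = {6, 7, 10, 12}  B11 = {3, 7, 10, 12}  B12 = {2, 3, 7, 12}
Tree: B1–B2, B2–B3, B3–B4, B4–B5, B5–B6, B6–B7, B7–B8, B8–B9, B9–B10, B10–B11, B11–B12

Every bag has size at most 4, so the width is 4 − 1 = 3 and tw(G) ≤ 3. For the lower bound: the 4 vertex sets {0,1,11}, {8}, {4}, {5,9,13,14} are disjoint, each induces a connected subgraph, and every pair is joined by at least one edge of G. Contracting each set to a single vertex therefore yields K_{4} as a minor, and since treewidth is minor-monotone, tw(G) ≥ tw(K_{4}) = 3. The upper and lower bounds meet at 3, so that is the treewidth.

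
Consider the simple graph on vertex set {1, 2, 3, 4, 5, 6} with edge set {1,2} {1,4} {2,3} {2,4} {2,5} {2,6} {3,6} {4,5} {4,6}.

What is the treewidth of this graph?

2

A width-2 tree decomposition is:
Bags: B1 = {2, 3, 6}  B2 = {2, 4, 6}  B3 = {2, 4, 5}  B4 = {1, 2, 4}
Tree: B1–B2, B2–B3, B2–B4
Every bag has size at most 3, so the width is 3 − 1 = 2 and tw(G) ≤ 2. For the lower bound, the 3 vertices {2, 3, 6} are pairwise adjacent, and any tree decomposition puts a clique entirely inside one bag — forcing width ≥ 2. Therefore the treewidth is 2.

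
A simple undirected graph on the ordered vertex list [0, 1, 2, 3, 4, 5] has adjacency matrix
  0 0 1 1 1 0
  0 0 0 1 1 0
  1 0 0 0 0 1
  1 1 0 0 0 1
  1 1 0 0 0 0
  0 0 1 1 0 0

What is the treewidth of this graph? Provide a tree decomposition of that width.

Treewidth 2.
Bags: B1 = {0, 2, 5}  B2 = {0, 3, 5}  B3 = {0, 3, 4}  B4 = {1, 3, 4}
Tree: B1–B2, B2–B3, B3–B4

The largest bag has 3 vertices, giving width 2; this decomposition certifies tw(G) ≤ 2. The edges 2–5–3–0–2 form a cycle, so G is not a tree and its treewidth is at least 2. Combining the bounds, tw(G) = 2.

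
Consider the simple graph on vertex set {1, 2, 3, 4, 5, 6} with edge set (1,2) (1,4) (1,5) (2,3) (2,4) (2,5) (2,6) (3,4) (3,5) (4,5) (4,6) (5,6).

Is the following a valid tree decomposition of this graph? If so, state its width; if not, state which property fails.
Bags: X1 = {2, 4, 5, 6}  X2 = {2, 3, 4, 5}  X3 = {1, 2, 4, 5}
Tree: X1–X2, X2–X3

Yes; width 3.

Vertex coverage: the bags together contain {1, 2, 3, 4, 5, 6}, the full vertex set. Edge coverage: each edge of G has both endpoints in at least one bag. Running intersection: for every vertex, the bags containing it form a connected subtree. All three properties hold, so this is a valid tree decomposition of width max|bag| − 1 = 3, and hence tw(G) ≤ 3.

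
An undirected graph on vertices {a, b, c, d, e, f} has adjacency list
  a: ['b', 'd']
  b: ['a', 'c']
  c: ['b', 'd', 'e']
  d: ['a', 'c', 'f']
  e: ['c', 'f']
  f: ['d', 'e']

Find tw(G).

A width-2 tree decomposition is:
Bags: B1 = {c, e, f}  B2 = {c, d, f}  B3 = {b, c, d}  B4 = {a, b, d}
Tree: B1–B2, B2–B3, B3–B4
Every bag has size at most 3, so the width is 3 − 1 = 2 and tw(G) ≤ 2. The edges e–f–d–c–e form a cycle, so G is not a tree and its treewidth is at least 2. Combining the bounds, tw(G) = 2.

2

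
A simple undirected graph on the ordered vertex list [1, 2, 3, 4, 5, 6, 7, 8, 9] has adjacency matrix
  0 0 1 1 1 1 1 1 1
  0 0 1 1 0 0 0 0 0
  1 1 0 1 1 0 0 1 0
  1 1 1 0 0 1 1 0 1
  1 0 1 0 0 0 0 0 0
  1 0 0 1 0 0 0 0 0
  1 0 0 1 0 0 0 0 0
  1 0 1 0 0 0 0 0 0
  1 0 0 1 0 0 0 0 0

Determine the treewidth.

2

A width-2 tree decomposition is:
Bags: B1 = {1, 4, 7}  B2 = {1, 4, 9}  B3 = {1, 3, 4}  B4 = {1, 3, 5}  B5 = {2, 3, 4}  B6 = {1, 4, 6}  B7 = {1, 3, 8}
Tree: B1–B2, B1–B3, B3–B4, B3–B5, B3–B6, B4–B7
Every bag has size at most 3, so the width is 3 − 1 = 2 and tw(G) ≤ 2. For the lower bound, the 3 vertices {1, 3, 8} are pairwise adjacent, and any tree decomposition puts a clique entirely inside one bag — forcing width ≥ 2. Hence tw(G) = 2 exactly.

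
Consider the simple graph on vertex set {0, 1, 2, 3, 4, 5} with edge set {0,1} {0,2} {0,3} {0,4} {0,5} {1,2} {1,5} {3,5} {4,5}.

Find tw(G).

2

A width-2 tree decomposition is:
Bags: B1 = {0, 3, 5}  B2 = {0, 4, 5}  B3 = {0, 1, 5}  B4 = {0, 1, 2}
Tree: B1–B2, B2–B3, B3–B4
Every bag has size at most 3, so the width is 3 − 1 = 2 and tw(G) ≤ 2. On the other hand G contains the 3-clique {0, 1, 2}. A clique must lie in a single bag of any decomposition, so no decomposition can have width below 2. The upper and lower bounds meet at 2, so that is the treewidth.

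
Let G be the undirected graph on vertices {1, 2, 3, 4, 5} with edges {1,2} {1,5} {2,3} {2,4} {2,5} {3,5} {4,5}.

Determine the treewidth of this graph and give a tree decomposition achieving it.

The largest bag has 3 vertices, giving width 2; this decomposition certifies tw(G) ≤ 2. Conversely, {1, 2, 5} is a clique of size 3, and the vertices of any clique must share a bag in every tree decomposition; so some bag has ≥ 3 vertices and tw(G) ≥ 2. Hence tw(G) = 2 exactly.

Treewidth 2.
One such decomposition:
Bags: B1 = {2, 4, 5}  B2 = {1, 2, 5}  B3 = {2, 3, 5}
Tree: B1–B2, B1–B3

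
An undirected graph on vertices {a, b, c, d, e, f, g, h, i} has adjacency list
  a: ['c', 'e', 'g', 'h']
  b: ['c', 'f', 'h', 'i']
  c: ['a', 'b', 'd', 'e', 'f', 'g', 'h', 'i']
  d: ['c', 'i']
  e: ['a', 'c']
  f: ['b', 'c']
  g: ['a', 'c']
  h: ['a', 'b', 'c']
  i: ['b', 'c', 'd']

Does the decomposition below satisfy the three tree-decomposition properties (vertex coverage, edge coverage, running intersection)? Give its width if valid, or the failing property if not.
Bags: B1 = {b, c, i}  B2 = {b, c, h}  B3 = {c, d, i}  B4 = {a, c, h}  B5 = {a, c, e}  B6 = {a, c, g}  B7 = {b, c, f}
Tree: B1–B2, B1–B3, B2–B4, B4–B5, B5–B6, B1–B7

Checking the three conditions: (i) the bags cover all of {a, b, c, d, e, f, g, h, i}; (ii) for each edge, some bag contains both endpoints; (iii) the bags containing any fixed vertex form a subtree. All hold, so the decomposition is valid with width 3 − 1 = 2.

Yes; width 2.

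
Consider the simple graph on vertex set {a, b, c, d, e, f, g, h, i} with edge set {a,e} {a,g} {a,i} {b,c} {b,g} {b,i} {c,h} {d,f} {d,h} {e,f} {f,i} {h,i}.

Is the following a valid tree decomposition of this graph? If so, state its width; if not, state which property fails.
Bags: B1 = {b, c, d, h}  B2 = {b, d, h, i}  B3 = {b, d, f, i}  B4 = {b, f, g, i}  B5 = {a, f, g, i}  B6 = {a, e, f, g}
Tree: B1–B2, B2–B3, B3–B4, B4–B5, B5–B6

Yes; width 3.

Vertex coverage: the bags together contain {a, b, c, d, e, f, g, h, i}, the full vertex set. Edge coverage: each edge of G has both endpoints in at least one bag. Running intersection: for every vertex, the bags containing it form a connected subtree. All three properties hold, so this is a valid tree decomposition of width max|bag| − 1 = 3, and hence tw(G) ≤ 3.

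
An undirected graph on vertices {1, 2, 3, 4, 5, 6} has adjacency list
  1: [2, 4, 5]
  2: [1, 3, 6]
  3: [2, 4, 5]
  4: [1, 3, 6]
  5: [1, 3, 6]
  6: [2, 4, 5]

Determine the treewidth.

A width-3 tree decomposition is:
Bags: B1 = {1, 2, 4, 5}  B2 = {2, 4, 5, 6}  B3 = {2, 3, 4, 5}
Tree: B1–B2, B2–B3
Each bag holds 4 vertices, so the decomposition has width 3, which upper-bounds the treewidth. For the lower bound: the 4 vertex sets {1,2}, {4,6}, {5}, {3} are disjoint, each induces a connected subgraph, and every pair is joined by at least one edge of G. Contracting each set to a single vertex therefore yields K_{4} as a minor, and since treewidth is minor-monotone, tw(G) ≥ tw(K_{4}) = 3. Hence tw(G) = 3 exactly.

3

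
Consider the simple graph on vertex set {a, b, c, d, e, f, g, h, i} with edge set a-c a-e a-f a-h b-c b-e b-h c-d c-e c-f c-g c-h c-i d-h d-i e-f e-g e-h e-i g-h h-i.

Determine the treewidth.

3

A width-3 tree decomposition is:
Bags: B1 = {c, e, h, i}  B2 = {b, c, e, h}  B3 = {a, c, e, h}  B4 = {a, c, e, f}  B5 = {c, d, h, i}  B6 = {c, e, g, h}
Tree: B1–B2, B2–B3, B3–B4, B1–B5, B2–B6
Each bag holds 4 vertices, so the decomposition has width 3, which upper-bounds the treewidth. On the other hand G contains the 4-clique {c, d, h, i}. A clique must lie in a single bag of any decomposition, so no decomposition can have width below 3. Hence tw(G) = 3 exactly.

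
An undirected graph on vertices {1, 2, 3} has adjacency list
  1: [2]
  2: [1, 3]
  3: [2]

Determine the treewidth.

1

A width-1 tree decomposition is:
Bags: B1 = {1, 2}  B2 = {2, 3}
Tree: B1–B2
The largest bag has 2 vertices, giving width 1; this decomposition certifies tw(G) ≤ 1. Any graph with an edge has treewidth ≥ 1, and G has the edge 1–2. Hence tw(G) = 1 exactly.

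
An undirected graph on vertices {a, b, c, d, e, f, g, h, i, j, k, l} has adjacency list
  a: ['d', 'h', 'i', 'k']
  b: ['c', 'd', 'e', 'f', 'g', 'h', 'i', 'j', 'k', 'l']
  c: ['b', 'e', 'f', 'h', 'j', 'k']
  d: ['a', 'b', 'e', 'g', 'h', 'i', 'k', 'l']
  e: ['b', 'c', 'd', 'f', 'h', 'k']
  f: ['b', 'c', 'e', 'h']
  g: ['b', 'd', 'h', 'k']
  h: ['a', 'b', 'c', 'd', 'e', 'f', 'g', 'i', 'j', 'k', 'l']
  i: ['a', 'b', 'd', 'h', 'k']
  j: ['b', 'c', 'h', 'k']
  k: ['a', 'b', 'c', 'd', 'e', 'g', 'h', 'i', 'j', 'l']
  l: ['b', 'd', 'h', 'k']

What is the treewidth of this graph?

4

A width-4 tree decomposition is:
Bags: B1 = {b, d, e, h, k}  B2 = {b, c, e, h, k}  B3 = {b, d, h, k, l}  B4 = {b, c, e, f, h}  B5 = {b, d, h, i, k}  B6 = {a, d, h, i, k}  B7 = {b, d, g, h, k}  B8 = {b, c, h, j, k}
Tree: B1–B2, B1–B3, B2–B4, B1–B5, B5–B6, B5–B7, B2–B8
Each bag holds 5 vertices, so the decomposition has width 4, which upper-bounds the treewidth. On the other hand G contains the 5-clique {b, c, e, f, h}. A clique must lie in a single bag of any decomposition, so no decomposition can have width below 4. The upper and lower bounds meet at 4, so that is the treewidth.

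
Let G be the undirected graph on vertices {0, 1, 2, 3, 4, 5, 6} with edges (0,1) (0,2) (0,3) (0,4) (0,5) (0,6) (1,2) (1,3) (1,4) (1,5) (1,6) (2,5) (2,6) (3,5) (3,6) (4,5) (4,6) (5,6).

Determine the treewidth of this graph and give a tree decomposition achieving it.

Treewidth 4.
One optimal decomposition is:
Bags: B1 = {0, 1, 4, 5, 6}  B2 = {0, 1, 3, 5, 6}  B3 = {0, 1, 2, 5, 6}
Tree: B1–B2, B1–B3

The largest bag has 5 vertices, giving width 4; this decomposition certifies tw(G) ≤ 4. For the lower bound, the 5 vertices {0, 1, 2, 5, 6} are pairwise adjacent, and any tree decomposition puts a clique entirely inside one bag — forcing width ≥ 4. Hence tw(G) = 4 exactly.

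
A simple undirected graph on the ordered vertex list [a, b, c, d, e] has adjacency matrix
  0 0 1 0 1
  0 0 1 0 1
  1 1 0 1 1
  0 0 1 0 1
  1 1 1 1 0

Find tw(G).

A width-2 tree decomposition is:
Bags: B1 = {b, c, e}  B2 = {c, d, e}  B3 = {a, c, e}
Tree: B1–B2, B1–B3
Each bag holds 3 vertices, so the decomposition has width 2, which upper-bounds the treewidth. For the lower bound, the 3 vertices {c, d, e} are pairwise adjacent, and any tree decomposition puts a clique entirely inside one bag — forcing width ≥ 2. Combining the bounds, tw(G) = 2.

2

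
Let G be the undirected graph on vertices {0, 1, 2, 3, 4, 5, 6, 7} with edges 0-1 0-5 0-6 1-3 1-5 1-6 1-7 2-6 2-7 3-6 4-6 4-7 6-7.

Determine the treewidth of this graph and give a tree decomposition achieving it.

Treewidth 2.
Bags: B1 = {0, 1, 6}  B2 = {1, 6, 7}  B3 = {1, 3, 6}  B4 = {4, 6, 7}  B5 = {0, 1, 5}  B6 = {2, 6, 7}
Tree: B1–B2, B1–B3, B2–B4, B1–B5, B4–B6

The largest bag has 3 vertices, giving width 2; this decomposition certifies tw(G) ≤ 2. For the lower bound, the 3 vertices {0, 1, 5} are pairwise adjacent, and any tree decomposition puts a clique entirely inside one bag — forcing width ≥ 2. Combining the bounds, tw(G) = 2.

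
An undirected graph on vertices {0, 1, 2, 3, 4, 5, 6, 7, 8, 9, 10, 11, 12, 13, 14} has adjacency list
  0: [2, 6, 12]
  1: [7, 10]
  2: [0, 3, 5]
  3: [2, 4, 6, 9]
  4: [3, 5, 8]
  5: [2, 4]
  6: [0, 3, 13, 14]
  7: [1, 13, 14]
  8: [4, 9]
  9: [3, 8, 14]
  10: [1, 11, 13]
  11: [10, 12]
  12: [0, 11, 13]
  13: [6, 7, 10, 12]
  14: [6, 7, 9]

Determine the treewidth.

A width-3 tree decomposition is:
Bags: B1 = {2, 4, 5, 8}  B2 = {2, 3, 4, 8}  B3 = {2, 3, 8, 9}  B4 = {0, 2, 3, 9}  B5 = {0, 3, 6, 9}  B6 = {0, 6, 9, 14}  B7 = {0, 6, 12, 14}  B8 = {6, 12, 13, 14}  B9 = {7, 12, 13, 14}  B10 = {7, 11, 12, 13}  B11 = {7, 10, 11, 13}  B12 = {1, 7, 10, 11}
Tree: B1–B2, B2–B3, B3–B4, B4–B5, B5–B6, B6–B7, B7–B8, B8–B9, B9–B10, B10–B11, B11–B12
Each bag holds 4 vertices, so the decomposition has width 3, which upper-bounds the treewidth. For the lower bound: the 4 vertex sets {4,5,8}, {2}, {3}, {0,6,9,14} are disjoint, each induces a connected subgraph, and every pair is joined by at least one edge of G. Contracting each set to a single vertex therefore yields K_{4} as a minor, and since treewidth is minor-monotone, tw(G) ≥ tw(K_{4}) = 3. Hence tw(G) = 3 exactly.

3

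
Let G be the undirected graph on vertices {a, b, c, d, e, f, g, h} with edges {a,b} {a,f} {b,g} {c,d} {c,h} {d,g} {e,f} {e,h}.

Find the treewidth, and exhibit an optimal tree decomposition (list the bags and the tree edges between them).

Treewidth 2.
One such decomposition:
Bags: B1 = {a, e, f}  B2 = {a, b, e}  B3 = {b, e, g}  B4 = {d, e, g}  B5 = {c, d, e}  B6 = {c, e, h}
Tree: B1–B2, B2–B3, B3–B4, B4–B5, B5–B6

The largest bag has 3 vertices, giving width 2; this decomposition certifies tw(G) ≤ 2. The edges e–f–a–b–g–d–c–h–e form a cycle, so G is not a tree and its treewidth is at least 2. Hence tw(G) = 2 exactly.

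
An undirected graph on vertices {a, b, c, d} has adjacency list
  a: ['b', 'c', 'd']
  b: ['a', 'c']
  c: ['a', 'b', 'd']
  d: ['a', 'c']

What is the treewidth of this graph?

A width-2 tree decomposition is:
Bags: B1 = {a, c, d}  B2 = {a, b, c}
Tree: B1–B2
The largest bag has 3 vertices, giving width 2; this decomposition certifies tw(G) ≤ 2. Conversely, {a, c, d} is a clique of size 3, and the vertices of any clique must share a bag in every tree decomposition; so some bag has ≥ 3 vertices and tw(G) ≥ 2. Hence tw(G) = 2 exactly.

2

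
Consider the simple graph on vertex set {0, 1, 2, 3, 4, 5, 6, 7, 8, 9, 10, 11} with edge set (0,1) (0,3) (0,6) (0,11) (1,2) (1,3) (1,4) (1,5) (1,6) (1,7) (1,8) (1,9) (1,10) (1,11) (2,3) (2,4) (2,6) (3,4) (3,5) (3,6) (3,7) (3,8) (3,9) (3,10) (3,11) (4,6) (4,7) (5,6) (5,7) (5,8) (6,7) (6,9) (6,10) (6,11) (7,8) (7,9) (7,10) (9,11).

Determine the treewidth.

A width-4 tree decomposition is:
Bags: B1 = {1, 3, 6, 7, 10}  B2 = {1, 3, 5, 6, 7}  B3 = {1, 3, 6, 7, 9}  B4 = {1, 3, 4, 6, 7}  B5 = {1, 2, 3, 4, 6}  B6 = {1, 3, 5, 7, 8}  B7 = {1, 3, 6, 9, 11}  B8 = {0, 1, 3, 6, 11}
Tree: B1–B2, B2–B3, B2–B4, B4–B5, B2–B6, B3–B7, B7–B8
Each bag holds 5 vertices, so the decomposition has width 4, which upper-bounds the treewidth. Conversely, {1, 3, 5, 7, 8} is a clique of size 5, and the vertices of any clique must share a bag in every tree decomposition; so some bag has ≥ 5 vertices and tw(G) ≥ 4. Hence tw(G) = 4 exactly.

4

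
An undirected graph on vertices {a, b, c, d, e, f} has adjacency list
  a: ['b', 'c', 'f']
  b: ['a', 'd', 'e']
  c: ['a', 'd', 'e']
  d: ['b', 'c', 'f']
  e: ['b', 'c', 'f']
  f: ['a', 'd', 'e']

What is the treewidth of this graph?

A width-3 tree decomposition is:
Bags: B1 = {b, c, d, f}  B2 = {b, c, e, f}  B3 = {a, b, c, f}
Tree: B1–B2, B2–B3
Every bag has size at most 4, so the width is 4 − 1 = 3 and tw(G) ≤ 3. For the lower bound: the 4 vertex sets {c,d}, {e,f}, {b}, {a} are disjoint, each induces a connected subgraph, and every pair is joined by at least one edge of G. Contracting each set to a single vertex therefore yields K_{4} as a minor, and since treewidth is minor-monotone, tw(G) ≥ tw(K_{4}) = 3. The upper and lower bounds meet at 3, so that is the treewidth.

3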